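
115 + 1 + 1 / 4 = 465 / 4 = 116.25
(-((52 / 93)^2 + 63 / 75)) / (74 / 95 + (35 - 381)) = 4735351 / 1418263020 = 0.00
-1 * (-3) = 3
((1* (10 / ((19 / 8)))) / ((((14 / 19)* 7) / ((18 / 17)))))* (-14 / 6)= -240 / 119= -2.02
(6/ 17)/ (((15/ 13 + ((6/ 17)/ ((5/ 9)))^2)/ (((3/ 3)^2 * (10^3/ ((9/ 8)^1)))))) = 88400000/ 438849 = 201.44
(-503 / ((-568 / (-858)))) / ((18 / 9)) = -215787 / 568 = -379.91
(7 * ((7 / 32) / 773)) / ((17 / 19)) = 931 / 420512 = 0.00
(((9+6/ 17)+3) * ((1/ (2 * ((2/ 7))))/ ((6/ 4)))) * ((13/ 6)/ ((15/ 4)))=1274/ 153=8.33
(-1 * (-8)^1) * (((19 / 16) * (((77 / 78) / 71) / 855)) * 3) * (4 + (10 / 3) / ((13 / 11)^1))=10241 / 3239730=0.00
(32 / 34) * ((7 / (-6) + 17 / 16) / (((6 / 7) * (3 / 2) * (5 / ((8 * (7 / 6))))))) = -196 / 1377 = -0.14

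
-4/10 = -2/5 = -0.40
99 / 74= 1.34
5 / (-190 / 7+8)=-35 / 134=-0.26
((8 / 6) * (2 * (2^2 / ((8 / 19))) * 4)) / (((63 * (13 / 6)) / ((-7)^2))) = 4256 / 117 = 36.38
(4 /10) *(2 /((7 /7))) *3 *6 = 14.40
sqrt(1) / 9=1 / 9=0.11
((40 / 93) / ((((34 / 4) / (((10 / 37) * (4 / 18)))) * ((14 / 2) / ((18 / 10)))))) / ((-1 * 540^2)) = -4 / 1492550955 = -0.00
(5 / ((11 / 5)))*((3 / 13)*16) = 1200 / 143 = 8.39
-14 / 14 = -1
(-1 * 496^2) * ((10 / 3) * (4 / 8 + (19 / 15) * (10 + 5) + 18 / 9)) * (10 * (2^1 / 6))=-58770488.89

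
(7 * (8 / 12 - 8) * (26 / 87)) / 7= -572 / 261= -2.19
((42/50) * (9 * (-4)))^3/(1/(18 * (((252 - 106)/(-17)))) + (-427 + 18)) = 1135509435648/16794828125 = 67.61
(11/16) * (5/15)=11/48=0.23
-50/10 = -5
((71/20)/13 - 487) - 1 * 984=-382389/260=-1470.73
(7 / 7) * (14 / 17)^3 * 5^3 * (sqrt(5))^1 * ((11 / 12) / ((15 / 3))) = 188650 * sqrt(5) / 14739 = 28.62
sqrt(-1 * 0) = 0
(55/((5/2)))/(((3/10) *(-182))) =-110/273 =-0.40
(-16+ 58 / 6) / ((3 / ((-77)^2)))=-112651 / 9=-12516.78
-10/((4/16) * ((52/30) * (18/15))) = -250/13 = -19.23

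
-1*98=-98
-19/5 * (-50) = 190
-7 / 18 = -0.39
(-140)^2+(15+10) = 19625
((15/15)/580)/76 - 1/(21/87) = -1278313/308560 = -4.14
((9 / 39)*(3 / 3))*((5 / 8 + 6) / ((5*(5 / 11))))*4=1749 / 650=2.69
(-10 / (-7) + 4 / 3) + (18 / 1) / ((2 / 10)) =1948 / 21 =92.76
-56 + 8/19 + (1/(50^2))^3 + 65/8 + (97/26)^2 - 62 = -4793185546871789/50171875000000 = -95.54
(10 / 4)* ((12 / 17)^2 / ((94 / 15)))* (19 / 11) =51300 / 149413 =0.34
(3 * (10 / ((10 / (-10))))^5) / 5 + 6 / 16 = -479997 / 8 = -59999.62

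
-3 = -3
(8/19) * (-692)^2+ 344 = 3837448/19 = 201970.95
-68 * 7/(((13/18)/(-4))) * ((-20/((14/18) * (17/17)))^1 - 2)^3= -35747576064/637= -56118643.74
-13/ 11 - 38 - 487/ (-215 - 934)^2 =-39.18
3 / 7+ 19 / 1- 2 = 122 / 7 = 17.43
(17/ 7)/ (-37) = -17/ 259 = -0.07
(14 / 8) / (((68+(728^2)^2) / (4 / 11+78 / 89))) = 4249 / 549968992954392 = 0.00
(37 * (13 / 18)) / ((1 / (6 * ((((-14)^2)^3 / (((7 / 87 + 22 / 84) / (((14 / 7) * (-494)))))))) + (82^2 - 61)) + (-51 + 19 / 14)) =1452768011688448 / 359538725002608735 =0.00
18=18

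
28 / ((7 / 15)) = 60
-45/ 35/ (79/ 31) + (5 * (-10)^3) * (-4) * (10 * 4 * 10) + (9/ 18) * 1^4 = 8847999995/ 1106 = 8000000.00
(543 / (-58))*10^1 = -2715 / 29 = -93.62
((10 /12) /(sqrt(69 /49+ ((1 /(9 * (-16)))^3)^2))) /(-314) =-8709120 * sqrt(615210930929713) /96588116155964941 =-0.00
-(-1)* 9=9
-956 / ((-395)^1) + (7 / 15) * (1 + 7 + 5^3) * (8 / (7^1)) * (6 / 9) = 176716 / 3555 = 49.71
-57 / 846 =-19 / 282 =-0.07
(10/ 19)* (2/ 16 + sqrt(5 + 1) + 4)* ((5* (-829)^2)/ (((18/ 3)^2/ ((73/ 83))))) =1254214825* sqrt(6)/ 28386 + 13796363075/ 75696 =290489.06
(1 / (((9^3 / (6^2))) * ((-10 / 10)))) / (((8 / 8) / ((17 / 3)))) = -68 / 243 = -0.28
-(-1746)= 1746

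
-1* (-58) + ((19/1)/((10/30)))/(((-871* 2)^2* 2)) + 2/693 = 243954708589/4205905704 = 58.00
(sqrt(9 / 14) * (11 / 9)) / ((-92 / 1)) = -11 * sqrt(14) / 3864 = -0.01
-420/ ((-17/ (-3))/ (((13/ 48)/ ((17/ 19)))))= -25935/ 1156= -22.44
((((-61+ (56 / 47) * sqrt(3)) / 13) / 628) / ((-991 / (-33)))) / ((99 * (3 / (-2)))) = 61 / 36407358 - 28 * sqrt(3) / 855572913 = 0.00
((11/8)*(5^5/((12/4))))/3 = 477.43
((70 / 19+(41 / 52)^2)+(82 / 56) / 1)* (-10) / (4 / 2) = -10375685 / 359632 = -28.85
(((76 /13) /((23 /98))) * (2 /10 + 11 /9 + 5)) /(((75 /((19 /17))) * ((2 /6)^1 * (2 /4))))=4811408 /336375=14.30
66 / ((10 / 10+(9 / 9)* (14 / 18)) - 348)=-0.19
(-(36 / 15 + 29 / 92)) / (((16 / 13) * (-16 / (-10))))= -16237 / 11776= -1.38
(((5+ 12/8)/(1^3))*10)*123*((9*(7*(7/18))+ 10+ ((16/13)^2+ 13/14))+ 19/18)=165875545/546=303801.36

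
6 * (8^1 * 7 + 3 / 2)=345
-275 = -275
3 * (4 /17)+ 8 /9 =244 /153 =1.59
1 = 1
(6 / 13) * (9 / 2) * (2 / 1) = 54 / 13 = 4.15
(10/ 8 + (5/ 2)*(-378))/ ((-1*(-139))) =-3775/ 556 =-6.79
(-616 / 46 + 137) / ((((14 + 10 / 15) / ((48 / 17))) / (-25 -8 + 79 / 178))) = -296553330 / 382789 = -774.72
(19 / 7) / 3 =0.90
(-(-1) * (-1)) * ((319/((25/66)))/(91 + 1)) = -10527/1150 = -9.15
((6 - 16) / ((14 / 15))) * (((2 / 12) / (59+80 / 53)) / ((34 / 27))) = -11925 / 508844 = -0.02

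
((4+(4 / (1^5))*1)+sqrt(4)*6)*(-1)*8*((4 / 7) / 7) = -640 / 49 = -13.06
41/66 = 0.62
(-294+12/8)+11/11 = -583/2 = -291.50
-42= -42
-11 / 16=-0.69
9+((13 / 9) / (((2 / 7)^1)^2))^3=258894757 / 46656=5549.01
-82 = -82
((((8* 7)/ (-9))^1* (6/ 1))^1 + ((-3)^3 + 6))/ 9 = -175/ 27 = -6.48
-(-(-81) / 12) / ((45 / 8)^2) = -0.21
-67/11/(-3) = 67/33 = 2.03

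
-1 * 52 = -52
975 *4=3900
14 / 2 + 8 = 15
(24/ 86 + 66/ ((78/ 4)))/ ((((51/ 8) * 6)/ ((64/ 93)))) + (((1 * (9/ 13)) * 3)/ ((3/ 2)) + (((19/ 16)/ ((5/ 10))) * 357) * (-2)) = -53905906477/ 31816044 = -1694.30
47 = 47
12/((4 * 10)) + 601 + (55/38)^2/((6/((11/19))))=495084379/823080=601.50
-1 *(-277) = 277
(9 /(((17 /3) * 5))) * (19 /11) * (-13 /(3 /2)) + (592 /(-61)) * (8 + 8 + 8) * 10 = -133116006 /57035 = -2333.94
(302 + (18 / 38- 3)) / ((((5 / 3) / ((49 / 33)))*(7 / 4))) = 31864 / 209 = 152.46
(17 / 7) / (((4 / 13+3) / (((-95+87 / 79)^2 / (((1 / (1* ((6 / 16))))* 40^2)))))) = 9120679503 / 6011331200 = 1.52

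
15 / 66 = 5 / 22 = 0.23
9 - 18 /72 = 35 /4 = 8.75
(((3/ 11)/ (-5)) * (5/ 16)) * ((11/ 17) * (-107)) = 321/ 272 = 1.18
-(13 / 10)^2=-169 / 100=-1.69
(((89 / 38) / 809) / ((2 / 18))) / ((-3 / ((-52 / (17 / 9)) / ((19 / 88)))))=5498064 / 4964833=1.11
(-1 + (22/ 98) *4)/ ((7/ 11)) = -55/ 343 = -0.16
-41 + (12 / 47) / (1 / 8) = -1831 / 47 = -38.96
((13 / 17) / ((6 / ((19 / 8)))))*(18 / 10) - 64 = -86299 / 1360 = -63.46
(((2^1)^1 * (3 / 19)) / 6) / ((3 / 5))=5 / 57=0.09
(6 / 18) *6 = 2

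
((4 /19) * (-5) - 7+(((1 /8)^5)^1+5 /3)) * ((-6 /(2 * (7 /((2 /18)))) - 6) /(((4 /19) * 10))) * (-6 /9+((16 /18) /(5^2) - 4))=-157841312333 /1857945600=-84.95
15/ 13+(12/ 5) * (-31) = -4761/ 65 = -73.25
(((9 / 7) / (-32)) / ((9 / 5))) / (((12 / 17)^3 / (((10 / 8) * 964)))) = -29600825 / 387072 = -76.47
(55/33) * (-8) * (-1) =40/3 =13.33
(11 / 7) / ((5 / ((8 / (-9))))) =-88 / 315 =-0.28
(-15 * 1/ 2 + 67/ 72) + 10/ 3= -233/ 72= -3.24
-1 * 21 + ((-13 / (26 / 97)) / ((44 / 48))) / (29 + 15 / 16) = -119961 / 5269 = -22.77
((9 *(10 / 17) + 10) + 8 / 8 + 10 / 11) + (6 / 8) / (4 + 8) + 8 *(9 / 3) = 41.27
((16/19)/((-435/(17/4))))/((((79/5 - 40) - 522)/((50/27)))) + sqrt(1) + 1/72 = 988668317/975098088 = 1.01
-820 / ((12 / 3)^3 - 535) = 820 / 471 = 1.74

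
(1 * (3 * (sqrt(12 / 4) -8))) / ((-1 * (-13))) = -1.45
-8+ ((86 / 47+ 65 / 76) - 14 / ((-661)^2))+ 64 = 58.69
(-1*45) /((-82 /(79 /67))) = 3555 /5494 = 0.65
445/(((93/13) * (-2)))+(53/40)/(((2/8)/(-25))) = -163.60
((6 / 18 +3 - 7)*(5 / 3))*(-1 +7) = -110 / 3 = -36.67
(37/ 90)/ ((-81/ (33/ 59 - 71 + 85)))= -31783/ 430110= -0.07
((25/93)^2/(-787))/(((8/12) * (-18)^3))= 625/26464694544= 0.00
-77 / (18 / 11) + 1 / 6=-422 / 9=-46.89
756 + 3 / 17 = 12855 / 17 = 756.18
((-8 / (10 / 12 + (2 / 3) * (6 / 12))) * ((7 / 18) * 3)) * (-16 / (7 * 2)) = 64 / 7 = 9.14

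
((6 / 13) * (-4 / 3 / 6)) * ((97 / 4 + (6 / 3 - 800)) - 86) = 88.18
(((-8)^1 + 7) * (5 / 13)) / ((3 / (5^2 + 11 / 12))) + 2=-619 / 468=-1.32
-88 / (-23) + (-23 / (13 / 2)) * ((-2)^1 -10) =13840 / 299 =46.29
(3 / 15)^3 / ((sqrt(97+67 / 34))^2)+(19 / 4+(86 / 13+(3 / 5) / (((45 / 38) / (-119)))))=-48.93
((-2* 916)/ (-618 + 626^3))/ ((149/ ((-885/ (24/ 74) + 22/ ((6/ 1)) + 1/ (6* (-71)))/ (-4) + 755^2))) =-445397436817/ 15571045475292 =-0.03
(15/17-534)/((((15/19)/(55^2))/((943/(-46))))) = 1423782195/34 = 41875946.91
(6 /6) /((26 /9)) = 0.35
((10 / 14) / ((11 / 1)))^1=5 / 77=0.06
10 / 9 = 1.11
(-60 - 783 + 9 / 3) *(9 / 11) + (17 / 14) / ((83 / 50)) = -4387685 / 6391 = -686.54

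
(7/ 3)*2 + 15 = 59/ 3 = 19.67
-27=-27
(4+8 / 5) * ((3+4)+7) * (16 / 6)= 3136 / 15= 209.07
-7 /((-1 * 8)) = 0.88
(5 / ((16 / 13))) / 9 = 65 / 144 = 0.45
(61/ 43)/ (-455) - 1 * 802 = -15691191/ 19565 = -802.00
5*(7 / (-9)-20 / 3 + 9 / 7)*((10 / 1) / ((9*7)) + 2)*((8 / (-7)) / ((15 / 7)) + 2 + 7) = -6701536 / 11907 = -562.82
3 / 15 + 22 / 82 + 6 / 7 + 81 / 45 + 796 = 229349 / 287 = 799.13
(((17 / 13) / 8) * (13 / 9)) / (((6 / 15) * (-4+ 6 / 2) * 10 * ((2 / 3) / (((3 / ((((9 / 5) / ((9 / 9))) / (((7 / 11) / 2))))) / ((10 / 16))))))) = -119 / 1584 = -0.08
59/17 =3.47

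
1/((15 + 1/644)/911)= 60.73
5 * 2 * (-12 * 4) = -480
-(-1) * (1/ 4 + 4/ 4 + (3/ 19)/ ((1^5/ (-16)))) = -97/ 76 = -1.28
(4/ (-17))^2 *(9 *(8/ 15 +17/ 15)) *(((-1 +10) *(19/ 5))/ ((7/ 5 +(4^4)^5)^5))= 950000/ 53750589675208889750457753538099696783558722194207701527705036549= 0.00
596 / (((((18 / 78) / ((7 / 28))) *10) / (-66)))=-21307 / 5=-4261.40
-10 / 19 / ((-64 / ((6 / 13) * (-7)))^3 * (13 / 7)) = -324135 / 8890925056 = -0.00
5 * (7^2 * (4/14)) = 70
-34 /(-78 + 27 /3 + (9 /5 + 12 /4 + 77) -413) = 170 /2001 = 0.08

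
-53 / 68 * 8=-106 / 17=-6.24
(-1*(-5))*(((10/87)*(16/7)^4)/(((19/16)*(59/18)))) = 314572800/78054109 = 4.03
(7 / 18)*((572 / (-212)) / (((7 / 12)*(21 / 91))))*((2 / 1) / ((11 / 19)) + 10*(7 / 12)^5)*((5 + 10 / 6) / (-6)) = 4776103085 / 133529472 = 35.77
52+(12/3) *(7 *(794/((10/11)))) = 122536/5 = 24507.20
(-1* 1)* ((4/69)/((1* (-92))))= 1/1587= 0.00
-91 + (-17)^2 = 198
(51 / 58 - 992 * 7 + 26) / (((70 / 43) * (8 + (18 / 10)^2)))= -86256495 / 228172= -378.03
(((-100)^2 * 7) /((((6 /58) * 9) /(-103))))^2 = 43718628100000000 /729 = 59970683264746.23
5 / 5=1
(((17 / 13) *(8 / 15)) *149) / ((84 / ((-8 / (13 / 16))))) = -648448 / 53235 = -12.18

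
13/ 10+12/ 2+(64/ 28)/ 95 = 9741/ 1330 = 7.32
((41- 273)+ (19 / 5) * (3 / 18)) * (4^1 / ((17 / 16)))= -222112 / 255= -871.03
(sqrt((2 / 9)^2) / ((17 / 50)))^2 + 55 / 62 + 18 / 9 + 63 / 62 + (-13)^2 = 125782240 / 725679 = 173.33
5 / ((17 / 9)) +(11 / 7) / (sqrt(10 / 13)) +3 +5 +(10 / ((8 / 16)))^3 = 11 * sqrt(130) / 70 +136181 / 17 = 8012.44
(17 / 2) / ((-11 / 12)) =-102 / 11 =-9.27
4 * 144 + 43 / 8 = 4651 / 8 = 581.38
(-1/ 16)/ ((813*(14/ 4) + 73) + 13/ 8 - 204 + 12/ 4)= -1/ 43506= -0.00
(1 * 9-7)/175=2/175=0.01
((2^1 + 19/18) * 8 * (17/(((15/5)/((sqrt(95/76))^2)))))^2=21855625/729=29980.28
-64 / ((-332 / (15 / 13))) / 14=120 / 7553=0.02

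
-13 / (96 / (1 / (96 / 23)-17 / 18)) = 2639 / 27648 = 0.10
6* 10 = 60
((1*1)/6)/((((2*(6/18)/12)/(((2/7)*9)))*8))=27/28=0.96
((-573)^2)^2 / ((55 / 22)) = 215599864482 / 5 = 43119972896.40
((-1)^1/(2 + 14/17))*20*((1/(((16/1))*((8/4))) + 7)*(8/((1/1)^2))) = -6375/16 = -398.44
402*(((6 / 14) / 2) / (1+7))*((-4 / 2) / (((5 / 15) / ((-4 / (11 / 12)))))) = 21708 / 77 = 281.92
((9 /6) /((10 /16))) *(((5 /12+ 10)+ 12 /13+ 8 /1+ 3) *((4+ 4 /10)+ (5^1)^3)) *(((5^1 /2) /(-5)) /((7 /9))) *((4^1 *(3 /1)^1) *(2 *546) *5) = -292221432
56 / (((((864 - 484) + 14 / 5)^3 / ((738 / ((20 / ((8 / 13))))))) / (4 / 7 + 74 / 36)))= 678550 / 11394077409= 0.00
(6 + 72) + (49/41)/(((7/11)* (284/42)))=455733/5822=78.28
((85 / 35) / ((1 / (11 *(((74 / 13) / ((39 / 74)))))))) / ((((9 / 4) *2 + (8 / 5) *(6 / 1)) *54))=5120060 / 13511043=0.38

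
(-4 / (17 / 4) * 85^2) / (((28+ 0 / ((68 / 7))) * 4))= -425 / 7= -60.71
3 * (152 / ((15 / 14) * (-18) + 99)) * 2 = 1064 / 93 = 11.44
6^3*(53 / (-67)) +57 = -7629 / 67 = -113.87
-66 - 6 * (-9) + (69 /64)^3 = -2817219 /262144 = -10.75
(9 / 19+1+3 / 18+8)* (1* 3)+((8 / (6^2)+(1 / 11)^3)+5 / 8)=54203681 / 1820808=29.77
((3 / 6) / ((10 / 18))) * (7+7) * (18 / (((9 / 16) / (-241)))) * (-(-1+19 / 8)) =668052 / 5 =133610.40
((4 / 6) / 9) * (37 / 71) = 74 / 1917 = 0.04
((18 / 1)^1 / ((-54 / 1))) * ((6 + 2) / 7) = -8 / 21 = -0.38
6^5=7776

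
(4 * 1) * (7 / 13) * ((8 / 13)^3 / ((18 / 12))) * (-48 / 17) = -458752 / 485537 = -0.94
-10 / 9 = -1.11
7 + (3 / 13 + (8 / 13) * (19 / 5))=622 / 65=9.57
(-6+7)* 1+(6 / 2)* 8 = 25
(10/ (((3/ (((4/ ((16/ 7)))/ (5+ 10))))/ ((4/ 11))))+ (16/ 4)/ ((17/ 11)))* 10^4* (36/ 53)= 183760000/ 9911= 18541.02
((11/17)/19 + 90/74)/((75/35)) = 104594/179265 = 0.58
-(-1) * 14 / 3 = 14 / 3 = 4.67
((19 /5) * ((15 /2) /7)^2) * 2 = 855 /98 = 8.72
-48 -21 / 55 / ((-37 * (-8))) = -781461 / 16280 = -48.00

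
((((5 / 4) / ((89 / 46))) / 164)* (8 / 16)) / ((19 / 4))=115 / 277324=0.00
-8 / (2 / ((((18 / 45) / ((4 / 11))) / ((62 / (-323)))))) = 3553 / 155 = 22.92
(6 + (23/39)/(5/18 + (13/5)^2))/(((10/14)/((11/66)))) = 292222/205855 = 1.42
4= 4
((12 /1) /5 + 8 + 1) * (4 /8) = 57 /10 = 5.70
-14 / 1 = -14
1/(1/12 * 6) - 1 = 1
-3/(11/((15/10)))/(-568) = 9/12496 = 0.00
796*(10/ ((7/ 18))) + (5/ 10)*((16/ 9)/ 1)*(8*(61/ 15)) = 19370128/ 945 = 20497.49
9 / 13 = 0.69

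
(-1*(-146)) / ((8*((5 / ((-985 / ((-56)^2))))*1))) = -14381 / 12544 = -1.15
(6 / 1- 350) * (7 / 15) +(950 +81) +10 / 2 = 13132 / 15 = 875.47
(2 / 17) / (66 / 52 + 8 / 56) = 0.08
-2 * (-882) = 1764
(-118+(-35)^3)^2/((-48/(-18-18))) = 5545194147/4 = 1386298536.75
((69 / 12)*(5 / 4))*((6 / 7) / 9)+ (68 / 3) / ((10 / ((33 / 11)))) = 6287 / 840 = 7.48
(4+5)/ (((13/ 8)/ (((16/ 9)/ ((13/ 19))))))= 2432/ 169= 14.39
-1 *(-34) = 34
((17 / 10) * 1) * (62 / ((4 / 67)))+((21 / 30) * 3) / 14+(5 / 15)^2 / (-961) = 76353367 / 43245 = 1765.60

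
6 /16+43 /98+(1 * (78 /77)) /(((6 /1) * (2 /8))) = 6421 /4312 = 1.49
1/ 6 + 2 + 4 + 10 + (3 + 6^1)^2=583/ 6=97.17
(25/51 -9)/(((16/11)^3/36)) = -866481/8704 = -99.55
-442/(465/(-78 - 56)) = 59228/465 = 127.37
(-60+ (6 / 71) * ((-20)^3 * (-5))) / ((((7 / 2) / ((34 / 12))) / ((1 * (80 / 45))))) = 21373760 / 4473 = 4778.39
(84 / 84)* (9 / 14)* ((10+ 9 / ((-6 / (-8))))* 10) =141.43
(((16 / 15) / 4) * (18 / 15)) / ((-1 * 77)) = -8 / 1925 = -0.00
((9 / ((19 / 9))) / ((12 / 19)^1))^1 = 27 / 4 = 6.75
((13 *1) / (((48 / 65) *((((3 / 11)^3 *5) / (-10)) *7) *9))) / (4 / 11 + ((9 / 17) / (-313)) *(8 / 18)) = -13165904609 / 173420352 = -75.92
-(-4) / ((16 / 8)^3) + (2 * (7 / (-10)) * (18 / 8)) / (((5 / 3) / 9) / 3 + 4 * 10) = 27347 / 64900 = 0.42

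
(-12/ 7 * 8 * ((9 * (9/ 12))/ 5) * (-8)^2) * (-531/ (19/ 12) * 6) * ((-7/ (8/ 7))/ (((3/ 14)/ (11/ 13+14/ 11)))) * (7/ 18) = -762895397376/ 13585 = -56157187.88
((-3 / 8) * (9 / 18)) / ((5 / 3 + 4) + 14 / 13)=-117 / 4208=-0.03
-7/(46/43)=-301/46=-6.54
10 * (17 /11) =170 /11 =15.45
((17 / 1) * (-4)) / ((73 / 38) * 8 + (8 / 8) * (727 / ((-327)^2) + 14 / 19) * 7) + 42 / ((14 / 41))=119.69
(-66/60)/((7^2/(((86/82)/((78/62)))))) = -14663/783510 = -0.02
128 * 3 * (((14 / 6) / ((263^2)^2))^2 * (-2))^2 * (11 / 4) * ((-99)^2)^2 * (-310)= -3728494638570240 / 523952571101073549161755655108338707841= -0.00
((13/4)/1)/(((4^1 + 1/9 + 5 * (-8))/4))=-117/323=-0.36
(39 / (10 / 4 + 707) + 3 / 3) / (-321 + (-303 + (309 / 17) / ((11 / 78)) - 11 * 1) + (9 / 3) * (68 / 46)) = -195109 / 92781745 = -0.00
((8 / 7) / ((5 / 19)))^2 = 23104 / 1225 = 18.86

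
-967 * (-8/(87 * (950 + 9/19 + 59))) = 36746/417165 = 0.09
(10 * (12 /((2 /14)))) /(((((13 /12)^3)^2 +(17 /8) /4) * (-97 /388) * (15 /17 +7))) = -12182814720 /61382653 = -198.47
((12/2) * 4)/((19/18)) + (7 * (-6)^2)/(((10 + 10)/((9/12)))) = 12231/380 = 32.19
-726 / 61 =-11.90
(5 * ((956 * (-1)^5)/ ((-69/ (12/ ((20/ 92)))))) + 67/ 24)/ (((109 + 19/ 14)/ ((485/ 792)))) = 62361397/ 2936736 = 21.23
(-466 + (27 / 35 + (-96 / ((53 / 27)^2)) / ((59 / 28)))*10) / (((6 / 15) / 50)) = -83604211000 / 1160117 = -72065.33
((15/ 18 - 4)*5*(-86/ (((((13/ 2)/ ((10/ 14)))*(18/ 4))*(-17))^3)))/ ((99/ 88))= -261440000/ 72872259159609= -0.00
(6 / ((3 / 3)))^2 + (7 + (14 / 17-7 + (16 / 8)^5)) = 1170 / 17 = 68.82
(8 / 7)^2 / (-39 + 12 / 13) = -832 / 24255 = -0.03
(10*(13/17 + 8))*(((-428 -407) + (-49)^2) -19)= 135590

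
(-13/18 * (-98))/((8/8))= 637/9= 70.78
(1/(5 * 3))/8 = 1/120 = 0.01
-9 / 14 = -0.64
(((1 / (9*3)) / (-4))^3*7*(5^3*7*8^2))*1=-6125 / 19683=-0.31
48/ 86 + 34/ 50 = 1331/ 1075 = 1.24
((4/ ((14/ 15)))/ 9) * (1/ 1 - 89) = -880/ 21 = -41.90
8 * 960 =7680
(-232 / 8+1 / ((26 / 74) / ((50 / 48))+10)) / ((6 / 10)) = -1381865 / 28686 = -48.17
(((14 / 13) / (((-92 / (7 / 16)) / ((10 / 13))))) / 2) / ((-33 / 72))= 735 / 171028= 0.00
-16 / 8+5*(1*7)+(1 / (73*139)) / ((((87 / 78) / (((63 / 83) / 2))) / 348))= 27802461 / 842201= 33.01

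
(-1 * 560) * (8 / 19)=-235.79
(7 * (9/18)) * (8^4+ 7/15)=430129/30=14337.63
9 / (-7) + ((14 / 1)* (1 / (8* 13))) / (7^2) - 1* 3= -1559 / 364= -4.28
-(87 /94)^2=-7569 /8836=-0.86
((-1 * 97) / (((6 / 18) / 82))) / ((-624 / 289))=1149353 / 104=11051.47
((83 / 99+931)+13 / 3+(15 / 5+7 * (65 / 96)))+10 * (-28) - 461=642823 / 3168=202.91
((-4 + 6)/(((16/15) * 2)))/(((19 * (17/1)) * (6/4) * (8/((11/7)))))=55/144704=0.00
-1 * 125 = -125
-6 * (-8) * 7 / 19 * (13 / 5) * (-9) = -39312 / 95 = -413.81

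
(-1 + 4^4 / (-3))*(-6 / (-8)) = -259 / 4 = -64.75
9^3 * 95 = 69255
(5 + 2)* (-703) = -4921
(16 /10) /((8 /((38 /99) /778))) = 19 /192555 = 0.00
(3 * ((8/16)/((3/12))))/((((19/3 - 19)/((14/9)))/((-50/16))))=175/76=2.30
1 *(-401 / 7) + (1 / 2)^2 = -1597 / 28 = -57.04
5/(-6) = -5/6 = -0.83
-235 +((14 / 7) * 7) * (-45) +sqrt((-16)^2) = -849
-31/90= -0.34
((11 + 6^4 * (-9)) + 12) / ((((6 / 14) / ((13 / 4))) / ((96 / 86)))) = -4237324 / 43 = -98542.42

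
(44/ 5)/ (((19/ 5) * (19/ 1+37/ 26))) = 1144/ 10089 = 0.11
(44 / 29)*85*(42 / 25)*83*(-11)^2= 315510888 / 145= 2175937.16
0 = 0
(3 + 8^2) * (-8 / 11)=-536 / 11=-48.73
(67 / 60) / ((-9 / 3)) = -67 / 180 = -0.37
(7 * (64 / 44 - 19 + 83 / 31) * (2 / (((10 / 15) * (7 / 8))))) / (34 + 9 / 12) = -486720 / 47399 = -10.27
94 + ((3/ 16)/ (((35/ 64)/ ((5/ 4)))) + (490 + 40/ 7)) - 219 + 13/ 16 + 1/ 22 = 458305/ 1232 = 372.00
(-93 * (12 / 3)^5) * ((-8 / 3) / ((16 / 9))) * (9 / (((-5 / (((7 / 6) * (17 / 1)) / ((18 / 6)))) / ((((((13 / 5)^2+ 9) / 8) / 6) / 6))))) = -11627728 / 125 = -93021.82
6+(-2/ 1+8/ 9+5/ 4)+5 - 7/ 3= 317/ 36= 8.81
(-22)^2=484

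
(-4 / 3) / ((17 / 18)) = -24 / 17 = -1.41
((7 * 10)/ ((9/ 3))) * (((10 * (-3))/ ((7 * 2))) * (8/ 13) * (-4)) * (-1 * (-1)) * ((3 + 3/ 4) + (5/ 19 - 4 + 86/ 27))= 2625200/ 6669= 393.64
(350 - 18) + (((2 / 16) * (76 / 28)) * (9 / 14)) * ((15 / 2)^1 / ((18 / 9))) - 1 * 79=795973 / 3136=253.82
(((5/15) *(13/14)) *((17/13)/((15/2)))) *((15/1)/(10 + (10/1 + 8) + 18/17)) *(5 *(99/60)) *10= 15895/6916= 2.30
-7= -7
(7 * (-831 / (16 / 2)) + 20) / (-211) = 5657 / 1688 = 3.35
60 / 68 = 0.88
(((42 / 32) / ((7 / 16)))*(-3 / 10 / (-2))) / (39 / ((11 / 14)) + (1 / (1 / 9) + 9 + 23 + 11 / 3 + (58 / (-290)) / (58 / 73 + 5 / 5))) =38907 / 8143804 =0.00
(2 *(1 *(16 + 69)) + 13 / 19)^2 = 10517049 / 361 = 29133.10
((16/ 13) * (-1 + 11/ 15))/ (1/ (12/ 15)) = -256/ 975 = -0.26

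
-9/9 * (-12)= 12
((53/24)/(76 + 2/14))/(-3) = -371/38376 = -0.01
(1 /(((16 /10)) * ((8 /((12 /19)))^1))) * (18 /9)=0.10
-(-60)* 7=420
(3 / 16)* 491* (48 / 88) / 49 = 4419 / 4312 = 1.02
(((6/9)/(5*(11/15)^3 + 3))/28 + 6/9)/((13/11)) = 1041073/1832376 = 0.57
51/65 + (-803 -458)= -81914/65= -1260.22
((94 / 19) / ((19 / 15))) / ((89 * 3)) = 470 / 32129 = 0.01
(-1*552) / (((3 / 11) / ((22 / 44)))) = -1012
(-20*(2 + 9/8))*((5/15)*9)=-375/2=-187.50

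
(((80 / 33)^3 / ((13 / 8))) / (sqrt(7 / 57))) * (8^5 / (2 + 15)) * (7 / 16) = 8388608000 * sqrt(399) / 7942077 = 21098.05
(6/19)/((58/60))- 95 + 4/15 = -780271/8265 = -94.41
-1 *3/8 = -3/8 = -0.38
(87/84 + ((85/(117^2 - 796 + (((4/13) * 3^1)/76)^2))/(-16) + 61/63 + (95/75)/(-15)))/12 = 12680239251079/79288175836800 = 0.16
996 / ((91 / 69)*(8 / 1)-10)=34362 / 19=1808.53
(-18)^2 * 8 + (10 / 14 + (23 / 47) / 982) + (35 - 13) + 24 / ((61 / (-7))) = 51475889099 / 19707758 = 2611.96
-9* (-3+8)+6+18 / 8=-147 / 4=-36.75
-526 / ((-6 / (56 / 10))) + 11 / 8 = 59077 / 120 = 492.31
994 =994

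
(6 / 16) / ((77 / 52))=39 / 154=0.25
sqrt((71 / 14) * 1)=sqrt(994) / 14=2.25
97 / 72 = 1.35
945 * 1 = 945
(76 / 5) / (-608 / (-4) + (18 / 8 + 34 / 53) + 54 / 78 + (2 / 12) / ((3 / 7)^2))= 0.10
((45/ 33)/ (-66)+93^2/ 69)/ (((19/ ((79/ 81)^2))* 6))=4353540611/ 4163111964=1.05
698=698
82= 82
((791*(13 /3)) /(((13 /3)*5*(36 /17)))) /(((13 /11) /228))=2810423 /195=14412.43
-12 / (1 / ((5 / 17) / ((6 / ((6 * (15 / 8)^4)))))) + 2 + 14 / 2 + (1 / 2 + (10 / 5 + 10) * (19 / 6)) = 67505 / 17408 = 3.88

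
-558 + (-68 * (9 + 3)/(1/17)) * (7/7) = -14430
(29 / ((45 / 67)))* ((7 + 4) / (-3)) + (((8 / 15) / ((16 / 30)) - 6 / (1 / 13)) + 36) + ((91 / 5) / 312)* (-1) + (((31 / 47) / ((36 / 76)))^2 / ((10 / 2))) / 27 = -7705093883 / 38648664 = -199.36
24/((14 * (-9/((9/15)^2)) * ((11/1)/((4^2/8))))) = -24/1925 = -0.01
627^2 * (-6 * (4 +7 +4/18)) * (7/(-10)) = 92647401/5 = 18529480.20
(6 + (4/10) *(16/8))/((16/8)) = 3.40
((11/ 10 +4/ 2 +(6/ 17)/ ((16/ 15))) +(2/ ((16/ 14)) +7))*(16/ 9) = 5522/ 255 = 21.65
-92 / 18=-46 / 9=-5.11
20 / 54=10 / 27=0.37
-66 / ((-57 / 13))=286 / 19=15.05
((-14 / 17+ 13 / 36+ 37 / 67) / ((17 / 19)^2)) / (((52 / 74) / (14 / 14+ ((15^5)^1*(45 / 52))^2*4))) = 57444474771575979639131 / 208278341856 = 275806280478.71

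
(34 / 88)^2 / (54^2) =289 / 5645376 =0.00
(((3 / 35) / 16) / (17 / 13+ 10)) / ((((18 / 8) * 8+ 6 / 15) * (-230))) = -13 / 116126080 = -0.00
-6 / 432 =-1 / 72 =-0.01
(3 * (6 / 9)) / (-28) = -1 / 14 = -0.07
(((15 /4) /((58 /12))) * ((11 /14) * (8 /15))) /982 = 0.00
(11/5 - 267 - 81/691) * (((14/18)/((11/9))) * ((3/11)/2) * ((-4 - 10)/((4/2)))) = 134547483/836110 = 160.92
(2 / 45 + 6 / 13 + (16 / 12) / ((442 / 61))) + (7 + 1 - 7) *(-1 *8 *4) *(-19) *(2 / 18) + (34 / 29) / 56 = 183758363 / 2691780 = 68.27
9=9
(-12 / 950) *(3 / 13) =-18 / 6175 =-0.00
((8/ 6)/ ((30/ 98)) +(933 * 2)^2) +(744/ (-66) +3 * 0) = 1723564796/ 495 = 3481949.08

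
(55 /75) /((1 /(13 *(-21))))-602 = -4011 /5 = -802.20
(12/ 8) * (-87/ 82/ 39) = -87/ 2132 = -0.04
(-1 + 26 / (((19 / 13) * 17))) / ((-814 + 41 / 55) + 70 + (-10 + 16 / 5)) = -275 / 4441573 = -0.00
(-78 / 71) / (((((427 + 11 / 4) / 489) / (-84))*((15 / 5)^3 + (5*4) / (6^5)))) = 395456256 / 101693939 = 3.89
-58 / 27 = -2.15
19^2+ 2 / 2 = 362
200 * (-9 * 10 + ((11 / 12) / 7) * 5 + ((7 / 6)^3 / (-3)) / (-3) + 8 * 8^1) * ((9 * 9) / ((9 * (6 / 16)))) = -68499400 / 567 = -120810.23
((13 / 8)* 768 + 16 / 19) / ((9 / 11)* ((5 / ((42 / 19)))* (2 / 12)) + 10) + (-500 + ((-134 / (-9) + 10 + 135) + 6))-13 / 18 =-77343581 / 361950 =-213.69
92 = 92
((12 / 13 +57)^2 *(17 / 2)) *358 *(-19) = -32782759353 / 169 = -193980824.57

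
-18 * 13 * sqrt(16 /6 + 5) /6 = -13 * sqrt(69) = -107.99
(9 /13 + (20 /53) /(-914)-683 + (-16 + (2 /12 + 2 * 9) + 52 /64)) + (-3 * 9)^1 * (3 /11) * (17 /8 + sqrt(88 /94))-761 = -242060407081 /166252944-162 * sqrt(517) /517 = -1463.10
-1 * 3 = -3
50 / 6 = 25 / 3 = 8.33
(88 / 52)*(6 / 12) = 11 / 13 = 0.85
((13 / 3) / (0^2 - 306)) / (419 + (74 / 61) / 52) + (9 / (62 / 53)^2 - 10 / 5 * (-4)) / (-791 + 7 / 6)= -0.02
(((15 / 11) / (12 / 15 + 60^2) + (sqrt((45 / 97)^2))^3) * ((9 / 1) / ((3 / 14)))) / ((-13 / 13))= -54345629925 / 12910672258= -4.21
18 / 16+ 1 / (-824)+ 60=61.12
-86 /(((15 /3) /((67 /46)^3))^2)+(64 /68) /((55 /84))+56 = 544643250236031 /22146168994400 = 24.59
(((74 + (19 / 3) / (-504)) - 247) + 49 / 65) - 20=-18895187 / 98280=-192.26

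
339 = 339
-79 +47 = -32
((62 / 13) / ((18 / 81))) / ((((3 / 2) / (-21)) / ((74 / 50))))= -144522 / 325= -444.68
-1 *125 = -125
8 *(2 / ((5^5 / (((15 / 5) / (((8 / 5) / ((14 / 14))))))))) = 6 / 625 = 0.01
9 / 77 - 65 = -4996 / 77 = -64.88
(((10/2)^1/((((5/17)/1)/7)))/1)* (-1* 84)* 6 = -59976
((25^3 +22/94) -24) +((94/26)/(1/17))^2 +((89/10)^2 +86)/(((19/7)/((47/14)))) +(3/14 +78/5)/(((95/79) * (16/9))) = 16556613340959/845135200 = 19590.49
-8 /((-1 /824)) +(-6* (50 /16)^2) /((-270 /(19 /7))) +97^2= 64518407 /4032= 16001.59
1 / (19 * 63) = 1 / 1197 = 0.00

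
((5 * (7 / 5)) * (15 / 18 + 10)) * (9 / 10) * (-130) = -17745 / 2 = -8872.50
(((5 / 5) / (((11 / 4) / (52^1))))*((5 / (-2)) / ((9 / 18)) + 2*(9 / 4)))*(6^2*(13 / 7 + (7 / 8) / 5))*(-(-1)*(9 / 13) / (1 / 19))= -3502764 / 385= -9098.09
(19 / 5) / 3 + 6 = 109 / 15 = 7.27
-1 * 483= -483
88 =88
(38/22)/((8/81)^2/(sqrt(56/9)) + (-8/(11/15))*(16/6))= -3180674385/53569251832 -457083*sqrt(14)/214277007328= -0.06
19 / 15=1.27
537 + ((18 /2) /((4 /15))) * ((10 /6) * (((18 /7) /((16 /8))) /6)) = 30747 /56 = 549.05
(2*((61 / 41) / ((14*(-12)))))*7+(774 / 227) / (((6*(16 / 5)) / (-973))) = -77248343 / 446736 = -172.92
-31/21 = -1.48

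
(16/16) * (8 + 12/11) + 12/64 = 1633/176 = 9.28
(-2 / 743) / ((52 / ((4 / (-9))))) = 2 / 86931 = 0.00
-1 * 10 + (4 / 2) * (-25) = -60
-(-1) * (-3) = -3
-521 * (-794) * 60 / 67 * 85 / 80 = 52743435 / 134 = 393607.72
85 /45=17 /9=1.89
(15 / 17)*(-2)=-30 / 17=-1.76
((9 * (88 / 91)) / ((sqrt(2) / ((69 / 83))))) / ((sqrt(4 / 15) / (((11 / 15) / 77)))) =4554 * sqrt(30) / 264355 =0.09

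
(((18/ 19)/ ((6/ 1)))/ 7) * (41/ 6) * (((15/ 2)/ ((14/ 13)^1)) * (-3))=-23985/ 7448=-3.22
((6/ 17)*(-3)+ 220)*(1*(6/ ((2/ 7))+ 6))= 100494/ 17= 5911.41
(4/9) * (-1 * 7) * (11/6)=-154/27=-5.70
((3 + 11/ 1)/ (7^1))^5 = 32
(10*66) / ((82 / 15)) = 120.73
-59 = -59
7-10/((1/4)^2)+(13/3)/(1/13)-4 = -302/3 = -100.67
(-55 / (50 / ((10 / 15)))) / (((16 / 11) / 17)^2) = -384659 / 3840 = -100.17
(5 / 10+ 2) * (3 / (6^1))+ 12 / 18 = 23 / 12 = 1.92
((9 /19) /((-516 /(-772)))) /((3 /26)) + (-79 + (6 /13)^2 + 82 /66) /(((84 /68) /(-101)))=6346.33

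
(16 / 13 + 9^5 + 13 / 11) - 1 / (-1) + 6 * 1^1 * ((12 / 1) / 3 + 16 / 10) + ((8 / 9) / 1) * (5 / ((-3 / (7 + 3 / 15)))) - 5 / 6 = 84476553 / 1430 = 59074.51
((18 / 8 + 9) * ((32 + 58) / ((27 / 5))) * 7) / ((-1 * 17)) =-2625 / 34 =-77.21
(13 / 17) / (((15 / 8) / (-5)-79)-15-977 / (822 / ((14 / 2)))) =-42744 / 5740237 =-0.01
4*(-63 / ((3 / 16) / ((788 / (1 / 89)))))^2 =2221114740719616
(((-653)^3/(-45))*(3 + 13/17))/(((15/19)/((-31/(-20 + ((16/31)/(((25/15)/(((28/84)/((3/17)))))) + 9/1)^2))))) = -10086911263310912/792557799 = -12727035.52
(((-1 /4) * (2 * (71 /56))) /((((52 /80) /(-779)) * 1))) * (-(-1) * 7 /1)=276545 /52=5318.17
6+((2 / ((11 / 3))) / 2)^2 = 735 / 121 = 6.07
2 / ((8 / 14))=7 / 2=3.50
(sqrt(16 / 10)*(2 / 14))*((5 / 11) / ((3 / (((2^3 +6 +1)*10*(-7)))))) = -100*sqrt(10) / 11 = -28.75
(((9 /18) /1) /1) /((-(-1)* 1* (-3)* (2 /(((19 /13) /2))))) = -19 /312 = -0.06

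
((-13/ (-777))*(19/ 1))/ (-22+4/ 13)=-3211/ 219114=-0.01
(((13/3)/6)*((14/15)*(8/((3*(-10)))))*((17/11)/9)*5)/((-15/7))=43316/601425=0.07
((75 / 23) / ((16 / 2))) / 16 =75 / 2944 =0.03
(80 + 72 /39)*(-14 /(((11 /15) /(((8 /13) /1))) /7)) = -12512640 /1859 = -6730.84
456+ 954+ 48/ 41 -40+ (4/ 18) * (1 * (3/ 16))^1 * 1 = 1349273/ 984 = 1371.21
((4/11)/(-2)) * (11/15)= -2/15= -0.13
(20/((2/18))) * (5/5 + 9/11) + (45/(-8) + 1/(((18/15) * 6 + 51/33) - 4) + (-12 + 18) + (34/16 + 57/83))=157592789/476586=330.67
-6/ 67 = -0.09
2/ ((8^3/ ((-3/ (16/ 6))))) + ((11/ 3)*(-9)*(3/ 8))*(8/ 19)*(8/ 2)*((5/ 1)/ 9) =-450731/ 38912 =-11.58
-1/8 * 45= -45/8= -5.62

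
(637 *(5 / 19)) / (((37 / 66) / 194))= 40780740 / 703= 58009.59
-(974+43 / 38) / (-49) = 37055 / 1862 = 19.90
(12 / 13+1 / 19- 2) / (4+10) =-253 / 3458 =-0.07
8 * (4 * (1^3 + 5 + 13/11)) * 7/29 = 17696/319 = 55.47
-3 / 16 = -0.19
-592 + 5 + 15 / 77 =-45184 / 77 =-586.81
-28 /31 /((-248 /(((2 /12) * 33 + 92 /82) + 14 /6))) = 15421 /472812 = 0.03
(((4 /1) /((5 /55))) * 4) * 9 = 1584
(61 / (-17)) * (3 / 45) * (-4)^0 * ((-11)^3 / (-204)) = -81191 / 52020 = -1.56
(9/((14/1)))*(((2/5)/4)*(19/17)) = 171/2380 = 0.07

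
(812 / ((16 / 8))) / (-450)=-203 / 225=-0.90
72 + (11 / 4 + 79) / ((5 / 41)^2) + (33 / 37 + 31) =5600.76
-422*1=-422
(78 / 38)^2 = 1521 / 361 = 4.21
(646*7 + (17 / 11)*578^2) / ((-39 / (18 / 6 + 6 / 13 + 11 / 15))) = -937292212 / 16731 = -56021.29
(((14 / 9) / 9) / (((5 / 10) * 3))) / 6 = 14 / 729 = 0.02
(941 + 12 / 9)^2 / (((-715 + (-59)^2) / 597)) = 1590393871 / 8298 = 191659.90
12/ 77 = 0.16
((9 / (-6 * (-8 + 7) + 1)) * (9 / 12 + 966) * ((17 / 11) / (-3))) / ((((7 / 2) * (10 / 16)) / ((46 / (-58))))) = 18143964 / 78155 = 232.15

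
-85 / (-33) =2.58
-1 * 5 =-5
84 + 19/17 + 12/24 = 2911/34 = 85.62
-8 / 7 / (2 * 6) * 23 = -46 / 21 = -2.19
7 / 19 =0.37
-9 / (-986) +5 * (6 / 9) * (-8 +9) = 9887 / 2958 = 3.34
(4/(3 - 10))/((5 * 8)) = -1/70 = -0.01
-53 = -53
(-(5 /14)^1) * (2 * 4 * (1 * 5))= -100 /7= -14.29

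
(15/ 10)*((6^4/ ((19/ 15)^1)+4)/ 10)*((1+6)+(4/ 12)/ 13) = 1336846/ 1235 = 1082.47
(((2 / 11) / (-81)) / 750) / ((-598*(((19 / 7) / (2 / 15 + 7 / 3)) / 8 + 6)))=0.00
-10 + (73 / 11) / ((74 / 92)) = -712 / 407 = -1.75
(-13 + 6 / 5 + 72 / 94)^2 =6723649 / 55225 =121.75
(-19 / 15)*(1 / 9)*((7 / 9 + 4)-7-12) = 2432 / 1215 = 2.00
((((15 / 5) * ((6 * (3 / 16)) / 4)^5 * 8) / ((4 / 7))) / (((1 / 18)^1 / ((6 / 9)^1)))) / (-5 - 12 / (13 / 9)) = -48361131 / 725614592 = -0.07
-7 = -7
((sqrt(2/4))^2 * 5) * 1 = 5/2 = 2.50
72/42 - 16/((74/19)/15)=-15516/259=-59.91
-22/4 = -11/2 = -5.50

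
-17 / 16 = -1.06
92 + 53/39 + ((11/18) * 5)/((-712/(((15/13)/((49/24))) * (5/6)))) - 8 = 19356567/226772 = 85.36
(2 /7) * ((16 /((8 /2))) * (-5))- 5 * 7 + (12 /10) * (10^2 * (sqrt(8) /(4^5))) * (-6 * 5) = -285 /7- 225 * sqrt(2) /32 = -50.66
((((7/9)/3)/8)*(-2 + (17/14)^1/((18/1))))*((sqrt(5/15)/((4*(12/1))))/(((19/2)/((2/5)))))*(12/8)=-487*sqrt(3)/17729280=-0.00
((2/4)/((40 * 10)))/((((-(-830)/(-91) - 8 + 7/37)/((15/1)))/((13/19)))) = -43771/57769120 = -0.00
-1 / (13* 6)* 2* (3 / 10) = -1 / 130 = -0.01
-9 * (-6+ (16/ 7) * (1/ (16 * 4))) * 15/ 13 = 22545/ 364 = 61.94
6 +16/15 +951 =14371/15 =958.07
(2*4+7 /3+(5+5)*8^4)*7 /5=860377 /15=57358.47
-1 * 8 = -8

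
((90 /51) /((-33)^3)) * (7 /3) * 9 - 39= -2647429 /67881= -39.00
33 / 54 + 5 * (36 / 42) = 617 / 126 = 4.90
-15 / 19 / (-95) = 3 / 361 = 0.01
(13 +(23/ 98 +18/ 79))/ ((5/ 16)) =833816/ 19355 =43.08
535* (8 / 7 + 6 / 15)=5778 / 7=825.43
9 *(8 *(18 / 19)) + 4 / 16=5203 / 76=68.46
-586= -586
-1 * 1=-1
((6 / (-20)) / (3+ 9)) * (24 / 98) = -3 / 490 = -0.01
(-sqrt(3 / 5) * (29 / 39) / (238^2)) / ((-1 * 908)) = 29 * sqrt(15) / 10029386640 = 0.00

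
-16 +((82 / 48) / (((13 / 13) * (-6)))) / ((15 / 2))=-17321 / 1080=-16.04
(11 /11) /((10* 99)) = 1 /990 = 0.00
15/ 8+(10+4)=127/ 8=15.88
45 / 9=5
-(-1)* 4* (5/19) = 20/19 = 1.05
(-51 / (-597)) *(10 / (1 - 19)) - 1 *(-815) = 1459580 / 1791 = 814.95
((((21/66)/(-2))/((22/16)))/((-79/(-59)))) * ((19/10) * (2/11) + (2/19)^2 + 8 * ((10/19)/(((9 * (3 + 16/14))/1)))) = -2009508494/49536219645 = -0.04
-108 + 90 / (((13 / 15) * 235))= -65718 / 611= -107.56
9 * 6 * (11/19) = 594/19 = 31.26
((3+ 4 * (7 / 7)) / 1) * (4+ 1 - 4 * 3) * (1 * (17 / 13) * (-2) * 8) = 13328 / 13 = 1025.23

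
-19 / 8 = -2.38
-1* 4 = -4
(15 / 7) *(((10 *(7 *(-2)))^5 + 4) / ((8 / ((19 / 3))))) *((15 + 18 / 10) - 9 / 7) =-138718255189683 / 98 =-1415492399894.72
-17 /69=-0.25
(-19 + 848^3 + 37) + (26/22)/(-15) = 100617034637/165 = 609800209.92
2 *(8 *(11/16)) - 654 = -643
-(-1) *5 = 5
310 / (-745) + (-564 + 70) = -73668 / 149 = -494.42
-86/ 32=-2.69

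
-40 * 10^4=-400000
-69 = -69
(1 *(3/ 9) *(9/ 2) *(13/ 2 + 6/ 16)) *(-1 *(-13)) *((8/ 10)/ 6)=143/ 8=17.88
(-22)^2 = 484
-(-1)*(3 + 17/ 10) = 47/ 10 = 4.70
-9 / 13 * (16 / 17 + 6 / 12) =-441 / 442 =-1.00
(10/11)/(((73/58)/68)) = 39440/803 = 49.12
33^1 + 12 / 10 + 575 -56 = 2766 / 5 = 553.20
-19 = -19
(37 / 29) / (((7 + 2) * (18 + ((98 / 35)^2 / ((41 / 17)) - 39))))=-37925 / 4748373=-0.01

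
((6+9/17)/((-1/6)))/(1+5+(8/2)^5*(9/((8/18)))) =-111/58769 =-0.00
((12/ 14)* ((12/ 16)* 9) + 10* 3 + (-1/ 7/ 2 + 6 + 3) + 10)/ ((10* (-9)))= -383/ 630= -0.61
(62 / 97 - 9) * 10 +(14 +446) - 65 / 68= 375.44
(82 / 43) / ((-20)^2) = 41 / 8600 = 0.00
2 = 2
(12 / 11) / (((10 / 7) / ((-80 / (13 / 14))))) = -9408 / 143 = -65.79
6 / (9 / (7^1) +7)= 0.72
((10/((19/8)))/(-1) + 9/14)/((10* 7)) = -949/18620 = -0.05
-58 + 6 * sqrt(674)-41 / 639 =-37103 / 639 + 6 * sqrt(674) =97.70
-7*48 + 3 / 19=-6381 / 19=-335.84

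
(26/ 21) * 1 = 26/ 21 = 1.24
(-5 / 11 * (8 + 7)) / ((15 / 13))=-65 / 11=-5.91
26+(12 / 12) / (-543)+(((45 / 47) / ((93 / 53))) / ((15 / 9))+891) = 725743021 / 791151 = 917.33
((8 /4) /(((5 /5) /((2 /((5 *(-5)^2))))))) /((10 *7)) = 2 /4375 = 0.00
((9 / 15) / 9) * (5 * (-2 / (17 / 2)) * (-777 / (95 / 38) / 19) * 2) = 4144 / 1615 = 2.57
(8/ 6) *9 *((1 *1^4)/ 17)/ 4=3/ 17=0.18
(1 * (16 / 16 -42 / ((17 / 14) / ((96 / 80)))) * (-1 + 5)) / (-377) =13772 / 32045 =0.43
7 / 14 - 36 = -71 / 2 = -35.50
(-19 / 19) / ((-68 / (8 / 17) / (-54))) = -108 / 289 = -0.37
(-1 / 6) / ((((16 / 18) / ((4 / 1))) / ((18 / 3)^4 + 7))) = -3909 / 4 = -977.25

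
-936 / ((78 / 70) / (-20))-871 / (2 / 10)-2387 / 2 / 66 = 149123 / 12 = 12426.92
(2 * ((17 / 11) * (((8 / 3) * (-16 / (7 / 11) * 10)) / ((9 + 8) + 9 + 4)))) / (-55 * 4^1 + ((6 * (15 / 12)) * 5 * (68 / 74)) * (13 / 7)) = 161024 / 363645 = 0.44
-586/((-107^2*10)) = 293/57245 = 0.01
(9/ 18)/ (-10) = -1/ 20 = -0.05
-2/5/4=-1/10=-0.10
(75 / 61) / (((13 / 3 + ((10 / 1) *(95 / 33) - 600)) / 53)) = -131175 / 1141127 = -0.11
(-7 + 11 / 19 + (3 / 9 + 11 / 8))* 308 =-165473 / 114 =-1451.52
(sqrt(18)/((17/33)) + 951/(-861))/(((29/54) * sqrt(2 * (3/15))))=-8559 * sqrt(10)/8323 + 5346 * sqrt(5)/493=21.00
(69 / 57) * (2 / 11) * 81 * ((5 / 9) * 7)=14490 / 209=69.33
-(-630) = 630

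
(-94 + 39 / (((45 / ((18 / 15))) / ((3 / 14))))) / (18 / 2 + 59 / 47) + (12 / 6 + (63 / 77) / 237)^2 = -326796834687 / 63697830350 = -5.13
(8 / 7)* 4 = 32 / 7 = 4.57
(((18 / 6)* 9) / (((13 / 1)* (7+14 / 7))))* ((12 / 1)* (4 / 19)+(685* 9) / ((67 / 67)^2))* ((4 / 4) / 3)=474.43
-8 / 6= -4 / 3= -1.33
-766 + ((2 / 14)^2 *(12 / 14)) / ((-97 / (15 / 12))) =-50971187 / 66542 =-766.00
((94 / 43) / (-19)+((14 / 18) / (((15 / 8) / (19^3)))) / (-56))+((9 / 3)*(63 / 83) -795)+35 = -7402731764 / 9154485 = -808.65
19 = 19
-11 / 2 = -5.50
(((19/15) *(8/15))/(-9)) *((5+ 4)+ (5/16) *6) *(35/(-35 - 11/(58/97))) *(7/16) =41209/176040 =0.23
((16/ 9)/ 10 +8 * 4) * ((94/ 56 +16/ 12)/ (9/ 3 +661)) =45793/ 313740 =0.15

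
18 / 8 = 9 / 4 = 2.25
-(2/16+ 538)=-4305/8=-538.12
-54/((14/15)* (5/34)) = -2754/7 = -393.43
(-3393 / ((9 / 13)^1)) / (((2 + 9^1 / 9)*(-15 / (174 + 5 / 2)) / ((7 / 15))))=12110371 / 1350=8970.65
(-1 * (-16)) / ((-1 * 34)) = -8 / 17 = -0.47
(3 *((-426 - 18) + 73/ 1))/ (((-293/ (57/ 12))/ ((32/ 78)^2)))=451136/ 148551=3.04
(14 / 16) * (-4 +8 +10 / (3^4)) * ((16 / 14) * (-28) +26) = -1169 / 54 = -21.65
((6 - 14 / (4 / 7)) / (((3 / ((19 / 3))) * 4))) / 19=-37 / 72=-0.51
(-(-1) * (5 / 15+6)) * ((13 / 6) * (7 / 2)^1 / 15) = 1729 / 540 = 3.20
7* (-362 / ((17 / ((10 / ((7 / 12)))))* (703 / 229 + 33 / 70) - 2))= -696343200 / 415439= -1676.16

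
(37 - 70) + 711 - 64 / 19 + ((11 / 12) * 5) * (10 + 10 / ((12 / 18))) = 179941 / 228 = 789.21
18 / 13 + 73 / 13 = 7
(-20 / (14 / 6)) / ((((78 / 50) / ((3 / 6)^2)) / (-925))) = 1270.60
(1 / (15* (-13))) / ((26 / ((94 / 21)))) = -47 / 53235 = -0.00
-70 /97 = -0.72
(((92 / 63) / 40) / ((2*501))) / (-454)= -23 / 286592040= -0.00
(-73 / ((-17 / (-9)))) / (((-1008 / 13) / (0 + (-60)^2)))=213525 / 119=1794.33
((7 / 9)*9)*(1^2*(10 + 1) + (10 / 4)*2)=112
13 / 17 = 0.76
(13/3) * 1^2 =13/3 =4.33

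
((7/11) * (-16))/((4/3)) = -7.64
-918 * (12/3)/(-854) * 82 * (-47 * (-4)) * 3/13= 84911328/5551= 15296.58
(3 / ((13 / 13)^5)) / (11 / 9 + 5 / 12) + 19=1229 / 59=20.83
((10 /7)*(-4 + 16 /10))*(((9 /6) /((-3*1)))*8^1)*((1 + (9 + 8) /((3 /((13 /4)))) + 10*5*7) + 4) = 35848 /7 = 5121.14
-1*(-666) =666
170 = 170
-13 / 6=-2.17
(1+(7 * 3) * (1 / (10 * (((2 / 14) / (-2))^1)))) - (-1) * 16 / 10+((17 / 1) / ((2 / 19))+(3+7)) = 1447 / 10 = 144.70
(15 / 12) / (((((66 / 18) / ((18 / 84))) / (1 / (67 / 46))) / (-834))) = -431595 / 10318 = -41.83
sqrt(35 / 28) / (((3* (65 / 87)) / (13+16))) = 841* sqrt(5) / 130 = 14.47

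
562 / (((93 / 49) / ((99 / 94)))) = 454377 / 1457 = 311.86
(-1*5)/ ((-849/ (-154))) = -770/ 849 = -0.91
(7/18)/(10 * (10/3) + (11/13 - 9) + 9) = 91/7998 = 0.01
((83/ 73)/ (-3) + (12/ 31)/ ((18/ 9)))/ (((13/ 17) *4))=-21403/ 353028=-0.06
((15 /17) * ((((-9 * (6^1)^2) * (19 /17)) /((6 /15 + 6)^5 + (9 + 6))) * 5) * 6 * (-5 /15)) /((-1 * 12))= -0.02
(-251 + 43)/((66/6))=-208/11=-18.91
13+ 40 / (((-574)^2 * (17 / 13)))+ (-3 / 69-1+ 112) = 123.96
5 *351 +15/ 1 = 1770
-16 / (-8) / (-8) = -1 / 4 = -0.25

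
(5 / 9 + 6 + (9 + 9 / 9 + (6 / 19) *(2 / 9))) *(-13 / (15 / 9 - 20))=11.79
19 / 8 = 2.38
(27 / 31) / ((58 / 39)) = 1053 / 1798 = 0.59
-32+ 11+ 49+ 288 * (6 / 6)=316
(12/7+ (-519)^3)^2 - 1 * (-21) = 957635454289428030/49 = 19543580699784245.51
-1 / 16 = -0.06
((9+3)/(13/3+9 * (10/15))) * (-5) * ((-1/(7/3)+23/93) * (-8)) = -56640/6727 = -8.42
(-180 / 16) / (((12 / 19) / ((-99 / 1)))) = 28215 / 16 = 1763.44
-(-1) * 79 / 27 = 79 / 27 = 2.93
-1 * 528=-528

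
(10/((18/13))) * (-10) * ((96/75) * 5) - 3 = -4187/9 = -465.22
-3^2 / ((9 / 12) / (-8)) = 96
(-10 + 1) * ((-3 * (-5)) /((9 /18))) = -270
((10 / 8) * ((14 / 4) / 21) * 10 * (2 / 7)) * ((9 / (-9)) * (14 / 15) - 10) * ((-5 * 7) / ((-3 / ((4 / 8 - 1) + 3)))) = -5125 / 27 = -189.81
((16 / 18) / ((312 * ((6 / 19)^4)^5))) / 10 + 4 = 2929142.42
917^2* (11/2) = 9249779/2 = 4624889.50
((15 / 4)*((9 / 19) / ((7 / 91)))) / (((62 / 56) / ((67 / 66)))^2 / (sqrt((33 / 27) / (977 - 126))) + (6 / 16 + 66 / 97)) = -166559383421288130 / 6724540238312851937 + 51194238125890860*sqrt(9361) / 6724540238312851937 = 0.71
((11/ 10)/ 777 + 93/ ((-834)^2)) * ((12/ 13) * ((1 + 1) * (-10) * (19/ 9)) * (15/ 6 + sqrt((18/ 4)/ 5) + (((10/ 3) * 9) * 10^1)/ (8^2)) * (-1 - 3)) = 23570488 * sqrt(10)/ 325269035 + 338825765/ 195161421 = 1.97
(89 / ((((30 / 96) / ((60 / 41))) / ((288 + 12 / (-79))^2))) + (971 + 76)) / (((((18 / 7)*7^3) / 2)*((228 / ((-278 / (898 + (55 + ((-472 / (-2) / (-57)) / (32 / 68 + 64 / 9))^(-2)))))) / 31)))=-1824082129341225079127 / 589362317457907378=-3095.01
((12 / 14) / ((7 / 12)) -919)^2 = 2021311681 / 2401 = 841862.42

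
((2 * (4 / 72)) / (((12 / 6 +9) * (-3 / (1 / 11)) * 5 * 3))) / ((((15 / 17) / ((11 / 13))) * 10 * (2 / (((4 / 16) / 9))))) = -17 / 625482000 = -0.00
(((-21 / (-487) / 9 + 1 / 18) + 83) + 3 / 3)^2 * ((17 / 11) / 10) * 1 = 9230690908193 / 8452703160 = 1092.04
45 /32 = 1.41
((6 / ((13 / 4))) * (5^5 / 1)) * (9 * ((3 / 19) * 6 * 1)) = 12150000 / 247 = 49190.28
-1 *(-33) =33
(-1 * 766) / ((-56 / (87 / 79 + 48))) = 1485657 / 2212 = 671.64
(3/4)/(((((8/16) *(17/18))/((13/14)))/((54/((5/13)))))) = 207.06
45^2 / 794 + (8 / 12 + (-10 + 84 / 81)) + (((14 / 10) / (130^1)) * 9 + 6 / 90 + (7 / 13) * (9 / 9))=-17571194 / 3483675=-5.04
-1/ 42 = -0.02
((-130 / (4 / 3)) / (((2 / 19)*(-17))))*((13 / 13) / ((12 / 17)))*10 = 6175 / 8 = 771.88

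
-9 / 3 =-3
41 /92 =0.45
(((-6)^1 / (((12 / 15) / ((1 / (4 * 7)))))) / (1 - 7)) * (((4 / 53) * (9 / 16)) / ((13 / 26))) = 45 / 11872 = 0.00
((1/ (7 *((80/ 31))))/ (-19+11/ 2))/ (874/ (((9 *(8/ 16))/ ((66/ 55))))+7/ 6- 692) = 1/ 111636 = 0.00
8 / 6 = 1.33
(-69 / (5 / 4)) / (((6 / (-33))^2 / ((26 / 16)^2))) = -1410981 / 320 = -4409.32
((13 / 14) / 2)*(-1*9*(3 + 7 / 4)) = -2223 / 112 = -19.85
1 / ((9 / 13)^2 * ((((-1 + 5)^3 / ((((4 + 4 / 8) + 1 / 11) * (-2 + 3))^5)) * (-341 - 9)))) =-1776206984669 / 9350749900800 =-0.19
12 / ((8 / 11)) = 33 / 2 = 16.50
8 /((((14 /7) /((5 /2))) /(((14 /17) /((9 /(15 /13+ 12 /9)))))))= 13580 /5967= 2.28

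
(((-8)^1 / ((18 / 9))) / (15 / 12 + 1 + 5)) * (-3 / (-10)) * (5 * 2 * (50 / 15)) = -160 / 29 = -5.52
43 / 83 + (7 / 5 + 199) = 83381 / 415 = 200.92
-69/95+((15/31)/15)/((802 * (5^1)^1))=-1715459/2361890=-0.73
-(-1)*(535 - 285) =250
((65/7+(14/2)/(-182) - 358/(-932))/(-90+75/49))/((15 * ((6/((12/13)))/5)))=-2858996/512097885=-0.01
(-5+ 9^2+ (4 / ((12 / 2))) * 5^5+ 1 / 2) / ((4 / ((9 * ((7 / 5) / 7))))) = 38877 / 40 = 971.92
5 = 5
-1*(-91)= 91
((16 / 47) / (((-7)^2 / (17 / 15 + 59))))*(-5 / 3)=-0.70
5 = 5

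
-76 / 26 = -38 / 13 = -2.92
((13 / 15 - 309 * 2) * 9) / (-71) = 27771 / 355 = 78.23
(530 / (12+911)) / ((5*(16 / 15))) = 0.11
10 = 10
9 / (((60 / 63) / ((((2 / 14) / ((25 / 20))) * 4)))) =108 / 25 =4.32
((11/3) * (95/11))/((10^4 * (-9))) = -19/54000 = -0.00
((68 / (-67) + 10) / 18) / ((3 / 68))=20468 / 1809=11.31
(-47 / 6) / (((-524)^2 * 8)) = -0.00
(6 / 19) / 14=3 / 133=0.02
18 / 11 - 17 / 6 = -79 / 66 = -1.20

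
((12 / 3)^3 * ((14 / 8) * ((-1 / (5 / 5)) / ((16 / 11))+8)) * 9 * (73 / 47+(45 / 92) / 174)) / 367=2876407443 / 92040664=31.25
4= 4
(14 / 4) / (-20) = -7 / 40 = -0.18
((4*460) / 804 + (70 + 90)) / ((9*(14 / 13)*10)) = 3029 / 1809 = 1.67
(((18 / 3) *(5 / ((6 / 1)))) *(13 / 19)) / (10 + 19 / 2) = 10 / 57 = 0.18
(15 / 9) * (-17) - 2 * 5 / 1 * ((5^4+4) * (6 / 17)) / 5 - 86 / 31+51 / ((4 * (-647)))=-114355523 / 240684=-475.13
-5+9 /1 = 4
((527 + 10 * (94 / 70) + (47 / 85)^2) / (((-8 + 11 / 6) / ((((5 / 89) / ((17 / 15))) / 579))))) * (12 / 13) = -1969029936 / 284143153567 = -0.01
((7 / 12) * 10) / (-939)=-35 / 5634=-0.01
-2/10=-1/5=-0.20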